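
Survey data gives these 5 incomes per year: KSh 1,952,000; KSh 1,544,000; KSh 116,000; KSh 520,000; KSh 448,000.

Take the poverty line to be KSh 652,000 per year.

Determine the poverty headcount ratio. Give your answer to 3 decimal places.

0.600

3 of the 5 workers have income below KSh 652,000.
H = 3/5 = 0.600.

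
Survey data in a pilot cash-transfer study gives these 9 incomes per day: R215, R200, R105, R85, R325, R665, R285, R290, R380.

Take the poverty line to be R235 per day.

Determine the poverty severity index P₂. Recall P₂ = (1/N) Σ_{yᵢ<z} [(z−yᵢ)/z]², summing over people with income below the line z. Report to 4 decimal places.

Below the line: R85, R105, R200, R215 (q = 4 of N = 9).
Shortfall ratios: (235−85)/235 = 0.6383; (235−105)/235 = 0.5532; (235−200)/235 = 0.1489; (235−215)/235 = 0.0851.
Squared: 0.4074; 0.3060; 0.0222; 0.0072.
Sum = 0.742870; P₂ = 0.742870 / 9 = 0.0825.

0.0825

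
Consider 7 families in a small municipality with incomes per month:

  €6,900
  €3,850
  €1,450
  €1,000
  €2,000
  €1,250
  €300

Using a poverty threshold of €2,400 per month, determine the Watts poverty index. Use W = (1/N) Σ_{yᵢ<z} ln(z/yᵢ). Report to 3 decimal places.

0.613

Below the line: €300, €1,000, €1,250, €1,450, €2,000 (q = 5 of N = 7).
Log shortfalls: ln(2400/300) = 2.0794; ln(2400/1000) = 0.8755; ln(2400/1250) = 0.6523; ln(2400/1450) = 0.5039; ln(2400/2000) = 0.1823.
W = 4.293462 / 7 = 0.613.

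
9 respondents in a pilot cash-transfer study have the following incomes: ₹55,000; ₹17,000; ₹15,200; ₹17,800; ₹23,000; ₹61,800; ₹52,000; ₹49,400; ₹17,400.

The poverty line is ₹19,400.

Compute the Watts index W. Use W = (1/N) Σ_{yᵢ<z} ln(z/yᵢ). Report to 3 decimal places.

0.063

Below z: ₹15,200, ₹17,000, ₹17,400, ₹17,800 (q = 4 of N = 9).
ln(z/y) terms: ln(19400/15200) = 0.2440; ln(19400/17000) = 0.1321; ln(19400/17400) = 0.1088; ln(19400/17800) = 0.0861.
W = 0.570915 / 9 = 0.063.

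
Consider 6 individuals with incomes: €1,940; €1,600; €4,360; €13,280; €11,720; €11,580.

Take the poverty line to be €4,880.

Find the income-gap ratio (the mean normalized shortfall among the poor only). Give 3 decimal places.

Poor units: €1,600, €1,940, €4,360 (q = 3 of N = 6).
Relative gaps: 0.6721, 0.6025, 0.1066; sum = 1.381148.
The income-gap ratio divides by q (the poor only): 1.381148 / 3 = 0.460.

0.460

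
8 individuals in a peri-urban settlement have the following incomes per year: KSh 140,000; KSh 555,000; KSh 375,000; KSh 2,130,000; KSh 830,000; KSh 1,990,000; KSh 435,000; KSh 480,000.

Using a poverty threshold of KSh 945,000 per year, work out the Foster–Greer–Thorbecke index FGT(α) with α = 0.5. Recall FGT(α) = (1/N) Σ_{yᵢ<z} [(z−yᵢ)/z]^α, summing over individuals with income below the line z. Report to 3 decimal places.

0.516

Below the line: KSh 140,000, KSh 375,000, KSh 435,000, KSh 480,000, KSh 555,000, KSh 830,000 (q = 6 of N = 8).
Relative gaps: (945000−140000)/945000 = 0.8519; (945000−375000)/945000 = 0.6032; (945000−435000)/945000 = 0.5397; (945000−480000)/945000 = 0.4921; (945000−555000)/945000 = 0.4127; (945000−830000)/945000 = 0.1217.
Raised to α = 0.5: 0.92296; 0.77664; 0.73463; 0.70147; 0.64242; 0.34885.
Sum = 4.126966; FGT(0.5) = 4.126966 / 8 = 0.516.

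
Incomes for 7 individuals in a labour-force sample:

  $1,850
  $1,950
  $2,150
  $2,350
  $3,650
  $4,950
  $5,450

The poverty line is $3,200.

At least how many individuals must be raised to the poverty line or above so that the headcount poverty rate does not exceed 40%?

Currently q = 4 of N = 7 are below the line (H = 0.571).
A headcount ratio of at most 40% allows at most ⌊0.40 × 7⌋ = 2 poor individuals.
So at least 4 − 2 = 2 must be lifted.

2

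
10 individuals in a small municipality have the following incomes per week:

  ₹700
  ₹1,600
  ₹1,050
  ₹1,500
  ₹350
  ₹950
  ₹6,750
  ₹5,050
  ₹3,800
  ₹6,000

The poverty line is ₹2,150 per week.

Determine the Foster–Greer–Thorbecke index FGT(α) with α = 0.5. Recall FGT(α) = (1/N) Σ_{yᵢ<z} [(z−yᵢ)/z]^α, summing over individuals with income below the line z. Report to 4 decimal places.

0.4254

Below z: ₹350, ₹700, ₹950, ₹1,050, ₹1,500, ₹1,600 (q = 6 of N = 10).
Gap ratios (z−y)/z: (2150−350)/2150 = 0.8372; (2150−700)/2150 = 0.6744; (2150−950)/2150 = 0.5581; (2150−1050)/2150 = 0.5116; (2150−1500)/2150 = 0.3023; (2150−1600)/2150 = 0.2558.
Raised to α = 0.5: 0.91499; 0.82123; 0.74709; 0.71528; 0.54984; 0.50578.
Sum = 4.254212; FGT(0.5) = 4.254212 / 10 = 0.4254.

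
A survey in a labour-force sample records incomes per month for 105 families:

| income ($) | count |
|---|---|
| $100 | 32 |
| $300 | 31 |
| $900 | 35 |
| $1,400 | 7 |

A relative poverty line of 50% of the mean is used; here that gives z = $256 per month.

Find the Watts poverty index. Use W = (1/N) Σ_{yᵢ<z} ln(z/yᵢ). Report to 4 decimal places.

Below z: 32×$100 (q = 32 of N = 105).
Log shortfalls: ln(256/100) = 0.9400 (×32).
W = 30.080232 / 105 = 0.2865.

0.2865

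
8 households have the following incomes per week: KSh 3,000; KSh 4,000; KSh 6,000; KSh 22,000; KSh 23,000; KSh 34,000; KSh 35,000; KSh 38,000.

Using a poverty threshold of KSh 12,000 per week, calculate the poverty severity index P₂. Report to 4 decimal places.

0.1571

Poor units: KSh 3,000, KSh 4,000, KSh 6,000 (q = 3 of N = 8).
Relative gaps: (12000−3000)/12000 = 0.7500; (12000−4000)/12000 = 0.6667; (12000−6000)/12000 = 0.5000.
Squared: 0.5625; 0.4444; 0.2500.
Sum = 1.256944; P₂ = 1.256944 / 8 = 0.1571.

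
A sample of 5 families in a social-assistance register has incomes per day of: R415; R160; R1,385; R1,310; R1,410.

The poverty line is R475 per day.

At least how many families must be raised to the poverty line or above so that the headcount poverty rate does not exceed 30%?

1

2 of the 5 families are poor, so H = 2/5 = 0.400.
A headcount ratio of at most 30% allows at most ⌊0.30 × 5⌋ = 1 poor families.
So at least 2 − 1 = 1 must be lifted.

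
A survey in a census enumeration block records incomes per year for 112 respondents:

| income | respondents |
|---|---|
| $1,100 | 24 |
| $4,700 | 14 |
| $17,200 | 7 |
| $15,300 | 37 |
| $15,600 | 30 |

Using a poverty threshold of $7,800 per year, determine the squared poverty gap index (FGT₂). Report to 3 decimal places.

0.178

Below z: 24×$1,100, 14×$4,700 (q = 38 of N = 112).
Gap ratios (z−y)/z: (7800−1100)/7800 = 0.8590 (×24); (7800−4700)/7800 = 0.3974 (×14).
Squared: 0.7378 (×24); 0.1580 (×14).
Sum = 19.919461; P₂ = 19.919461 / 112 = 0.178.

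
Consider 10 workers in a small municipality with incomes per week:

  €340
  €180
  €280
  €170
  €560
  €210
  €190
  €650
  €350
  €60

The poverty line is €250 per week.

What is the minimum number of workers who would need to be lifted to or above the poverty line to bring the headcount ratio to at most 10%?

Currently q = 5 of N = 10 are below the line (H = 0.500).
A headcount ratio of at most 10% allows at most ⌊0.10 × 10⌋ = 1 poor workers.
So at least 5 − 1 = 4 must be lifted.

4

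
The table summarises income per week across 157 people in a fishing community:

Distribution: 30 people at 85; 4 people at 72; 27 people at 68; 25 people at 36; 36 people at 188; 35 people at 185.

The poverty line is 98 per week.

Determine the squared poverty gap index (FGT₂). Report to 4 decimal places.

Below z: 25×36, 27×68, 4×72, 30×85 (q = 86 of N = 157).
Shortfall ratios: (98−36)/98 = 0.6327 (×25); (98−68)/98 = 0.3061 (×27); (98−72)/98 = 0.2653 (×4); (98−85)/98 = 0.1327 (×30).
Squared: 0.4002 (×25); 0.0937 (×27); 0.0704 (×4); 0.0176 (×30).
Sum = 13.345898; P₂ = 13.345898 / 157 = 0.0850.

0.0850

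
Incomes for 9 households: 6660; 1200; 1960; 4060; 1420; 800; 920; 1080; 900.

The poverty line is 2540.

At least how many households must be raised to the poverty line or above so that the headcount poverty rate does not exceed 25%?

Currently q = 7 of N = 9 are below the line (H = 0.778).
A headcount ratio of at most 25% allows at most ⌊0.25 × 9⌋ = 2 poor households.
So at least 7 − 2 = 5 must be lifted.

5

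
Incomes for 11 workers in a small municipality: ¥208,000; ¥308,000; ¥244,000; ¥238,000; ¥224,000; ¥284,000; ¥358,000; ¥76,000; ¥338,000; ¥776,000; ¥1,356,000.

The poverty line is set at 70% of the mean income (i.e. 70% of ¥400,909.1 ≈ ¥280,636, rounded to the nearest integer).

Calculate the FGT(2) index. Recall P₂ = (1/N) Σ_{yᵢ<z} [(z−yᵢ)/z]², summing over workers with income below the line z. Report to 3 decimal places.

Poor units: ¥76,000, ¥208,000, ¥224,000, ¥238,000, ¥244,000 (q = 5 of N = 11).
Shortfall ratios: (280636−76000)/280636 = 0.7292; (280636−208000)/280636 = 0.2588; (280636−224000)/280636 = 0.2018; (280636−238000)/280636 = 0.1519; (280636−244000)/280636 = 0.1305.
Squared: 0.5317; 0.0670; 0.0407; 0.0231; 0.0170.
Sum = 0.679557; P₂ = 0.679557 / 11 = 0.062.

0.062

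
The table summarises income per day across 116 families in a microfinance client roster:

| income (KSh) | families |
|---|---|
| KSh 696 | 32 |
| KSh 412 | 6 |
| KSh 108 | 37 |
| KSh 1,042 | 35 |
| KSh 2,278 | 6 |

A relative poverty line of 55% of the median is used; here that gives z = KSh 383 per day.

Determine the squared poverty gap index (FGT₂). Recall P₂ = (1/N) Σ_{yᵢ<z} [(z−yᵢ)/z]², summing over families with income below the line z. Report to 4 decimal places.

0.1644

Incomes under z: 37×KSh 108 (q = 37 of N = 116).
Relative gaps: (383−108)/383 = 0.7180 (×37).
Squared: 0.5155 (×37).
Sum = 19.075220; P₂ = 19.075220 / 116 = 0.1644.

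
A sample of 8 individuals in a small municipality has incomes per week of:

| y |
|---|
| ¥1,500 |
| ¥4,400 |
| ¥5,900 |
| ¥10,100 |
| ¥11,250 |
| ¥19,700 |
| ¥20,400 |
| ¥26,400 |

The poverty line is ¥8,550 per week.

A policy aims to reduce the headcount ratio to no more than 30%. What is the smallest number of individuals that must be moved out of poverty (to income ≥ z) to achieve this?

3 of the 8 individuals are poor, so H = 3/8 = 0.375.
A headcount ratio of at most 30% allows at most ⌊0.30 × 8⌋ = 2 poor individuals.
So at least 3 − 2 = 1 must be lifted.

1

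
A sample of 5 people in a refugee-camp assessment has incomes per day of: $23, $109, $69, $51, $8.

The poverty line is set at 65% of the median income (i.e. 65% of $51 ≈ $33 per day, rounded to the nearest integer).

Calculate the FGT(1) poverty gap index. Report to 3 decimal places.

0.212

Below the line: $8, $23 (q = 2 of N = 5).
Shortfall ratios: (33−8)/33 = 0.7576; (33−23)/33 = 0.3030.
Sum of shortfalls = 1.060606; P₁ averages over all N: 1.060606 / 5 = 0.212.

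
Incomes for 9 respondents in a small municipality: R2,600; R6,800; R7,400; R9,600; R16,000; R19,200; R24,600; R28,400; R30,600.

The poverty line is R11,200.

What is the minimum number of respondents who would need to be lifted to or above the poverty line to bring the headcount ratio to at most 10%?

4

4 of the 9 respondents are poor, so H = 4/9 = 0.444.
A headcount ratio of at most 10% allows at most ⌊0.10 × 9⌋ = 0 poor respondents.
So at least 4 − 0 = 4 must be lifted.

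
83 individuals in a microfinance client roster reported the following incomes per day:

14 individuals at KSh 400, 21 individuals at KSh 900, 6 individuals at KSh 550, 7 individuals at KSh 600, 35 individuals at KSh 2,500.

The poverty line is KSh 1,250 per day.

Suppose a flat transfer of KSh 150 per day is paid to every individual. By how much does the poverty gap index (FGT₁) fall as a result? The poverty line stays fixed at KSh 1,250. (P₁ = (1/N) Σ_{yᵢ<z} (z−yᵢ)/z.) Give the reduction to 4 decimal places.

0.0694

Before: below the line — 14×KSh 400, 6×KSh 550, 7×KSh 600, 21×KSh 900; poverty gap index (FGT₁) = 0.269880.
After the KSh 150 transfer: below the line — 14×KSh 550, 6×KSh 700, 7×KSh 750, 21×KSh 1,050; poverty gap index (FGT₁) = 0.200482.
Reduction = 0.269880 − 0.200482 = 0.0694.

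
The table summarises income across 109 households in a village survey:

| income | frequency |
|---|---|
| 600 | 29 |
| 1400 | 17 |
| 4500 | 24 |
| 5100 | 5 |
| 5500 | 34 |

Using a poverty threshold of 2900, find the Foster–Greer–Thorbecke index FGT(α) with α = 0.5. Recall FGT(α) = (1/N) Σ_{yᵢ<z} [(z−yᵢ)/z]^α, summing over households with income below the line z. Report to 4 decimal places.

0.3491

Poor units: 29×600, 17×1400 (q = 46 of N = 109).
Normalized shortfalls: (2900−600)/2900 = 0.7931 (×29); (2900−1400)/2900 = 0.5172 (×17).
Raised to α = 0.5: 0.89056 (×29); 0.71919 (×17).
Sum = 38.052657; FGT(0.5) = 38.052657 / 109 = 0.3491.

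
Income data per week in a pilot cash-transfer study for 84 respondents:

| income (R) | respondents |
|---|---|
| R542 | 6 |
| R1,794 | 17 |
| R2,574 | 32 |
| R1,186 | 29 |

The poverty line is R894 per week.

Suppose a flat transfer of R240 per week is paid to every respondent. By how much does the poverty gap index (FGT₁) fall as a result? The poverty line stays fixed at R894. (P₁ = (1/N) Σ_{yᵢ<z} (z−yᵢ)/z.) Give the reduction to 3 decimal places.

0.019

Before: below the line — 6×R542; poverty gap index (FGT₁) = 0.02812.
After the R240 transfer: below the line — 6×R782; poverty gap index (FGT₁) = 0.00895.
Reduction = 0.02812 − 0.00895 = 0.019.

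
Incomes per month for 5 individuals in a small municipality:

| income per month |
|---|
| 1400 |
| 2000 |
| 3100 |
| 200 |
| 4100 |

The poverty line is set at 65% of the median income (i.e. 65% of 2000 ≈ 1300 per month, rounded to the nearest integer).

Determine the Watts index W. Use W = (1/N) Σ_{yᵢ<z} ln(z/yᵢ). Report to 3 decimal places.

Below the line: 200 (q = 1 of N = 5).
ln(z/y) terms: ln(1300/200) = 1.8718.
W = 1.871802 / 5 = 0.374.

0.374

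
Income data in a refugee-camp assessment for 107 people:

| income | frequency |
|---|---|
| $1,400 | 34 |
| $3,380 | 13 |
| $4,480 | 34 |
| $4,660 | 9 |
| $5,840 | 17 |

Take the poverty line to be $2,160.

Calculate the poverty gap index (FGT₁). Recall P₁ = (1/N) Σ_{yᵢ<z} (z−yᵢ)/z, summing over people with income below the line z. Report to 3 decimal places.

0.112

Poor units: 34×$1,400 (q = 34 of N = 107).
Normalized shortfalls: (2160−1400)/2160 = 0.3519 (×34).
Sum of shortfalls = 11.962963; P₁ averages over all N: 11.962963 / 107 = 0.112.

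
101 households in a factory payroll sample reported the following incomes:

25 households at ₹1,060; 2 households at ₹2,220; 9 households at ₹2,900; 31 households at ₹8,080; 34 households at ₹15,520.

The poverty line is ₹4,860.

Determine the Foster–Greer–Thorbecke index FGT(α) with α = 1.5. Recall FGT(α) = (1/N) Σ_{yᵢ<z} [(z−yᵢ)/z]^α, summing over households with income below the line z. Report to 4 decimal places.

Below the line: 25×₹1,060, 2×₹2,220, 9×₹2,900 (q = 36 of N = 101).
Relative gaps: (4860−1060)/4860 = 0.7819 (×25); (4860−2220)/4860 = 0.5432 (×2); (4860−2900)/4860 = 0.4033 (×9).
Raised to α = 1.5: 0.69139 (×25); 0.40036 (×2); 0.25611 (×9).
Sum = 20.390395; FGT(1.5) = 20.390395 / 101 = 0.2019.

0.2019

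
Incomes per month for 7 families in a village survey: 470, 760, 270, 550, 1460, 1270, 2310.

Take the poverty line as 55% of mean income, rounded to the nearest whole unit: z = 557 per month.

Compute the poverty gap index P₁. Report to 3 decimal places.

Below the line: 270, 470, 550 (q = 3 of N = 7).
Gap ratios (z−y)/z: (557−270)/557 = 0.5153; (557−470)/557 = 0.1562; (557−550)/557 = 0.0126.
Sum of shortfalls = 0.684022; P₁ averages over all N: 0.684022 / 7 = 0.098.

0.098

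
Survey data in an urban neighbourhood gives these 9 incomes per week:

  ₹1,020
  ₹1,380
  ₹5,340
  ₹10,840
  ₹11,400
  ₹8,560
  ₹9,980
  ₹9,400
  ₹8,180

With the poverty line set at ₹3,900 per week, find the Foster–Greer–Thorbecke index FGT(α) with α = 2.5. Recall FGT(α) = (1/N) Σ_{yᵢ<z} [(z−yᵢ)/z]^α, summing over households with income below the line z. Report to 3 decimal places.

0.089

Below z: ₹1,020, ₹1,380 (q = 2 of N = 9).
Normalized shortfalls: (3900−1020)/3900 = 0.7385; (3900−1380)/3900 = 0.6462.
Raised to α = 2.5: 0.46862; 0.33561.
Sum = 0.804233; FGT(2.5) = 0.804233 / 9 = 0.089.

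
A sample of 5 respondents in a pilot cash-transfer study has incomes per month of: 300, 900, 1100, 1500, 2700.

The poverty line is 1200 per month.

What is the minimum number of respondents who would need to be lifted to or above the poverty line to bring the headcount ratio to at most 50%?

Currently q = 3 of N = 5 are below the line (H = 0.600).
A headcount ratio of at most 50% allows at most ⌊0.50 × 5⌋ = 2 poor respondents.
So at least 3 − 2 = 1 must be lifted.

1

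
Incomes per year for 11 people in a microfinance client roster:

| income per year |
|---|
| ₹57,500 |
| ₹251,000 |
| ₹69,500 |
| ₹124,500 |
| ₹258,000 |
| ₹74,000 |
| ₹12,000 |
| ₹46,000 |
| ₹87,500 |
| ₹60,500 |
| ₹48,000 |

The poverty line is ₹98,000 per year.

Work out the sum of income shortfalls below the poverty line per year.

₹329,000

Below the line: ₹12,000, ₹46,000, ₹48,000, ₹57,500, ₹60,500, ₹69,500, ₹74,000, ₹87,500 (q = 8 of N = 11).
Individual gaps: 98000−12000 = 86000; 98000−46000 = 52000; 98000−48000 = 50000; 98000−57500 = 40500; 98000−60500 = 37500; 98000−69500 = 28500; 98000−74000 = 24000; 98000−87500 = 10500.
Aggregate gap = ₹329,000.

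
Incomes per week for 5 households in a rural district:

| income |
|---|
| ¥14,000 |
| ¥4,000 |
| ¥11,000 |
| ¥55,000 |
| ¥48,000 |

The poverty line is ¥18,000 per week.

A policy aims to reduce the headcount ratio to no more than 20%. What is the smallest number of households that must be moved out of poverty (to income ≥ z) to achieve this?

Currently q = 3 of N = 5 are below the line (H = 0.600).
A headcount ratio of at most 20% allows at most ⌊0.20 × 5⌋ = 1 poor households.
So at least 3 − 1 = 2 must be lifted.

2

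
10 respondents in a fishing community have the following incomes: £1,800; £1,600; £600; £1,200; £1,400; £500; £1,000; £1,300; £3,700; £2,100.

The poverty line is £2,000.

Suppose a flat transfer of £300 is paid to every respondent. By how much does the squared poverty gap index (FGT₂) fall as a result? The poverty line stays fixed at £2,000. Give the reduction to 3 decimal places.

Before: below the line — £500, £600, £1,000, £1,200, £1,300, £1,400, £1,600, £1,800; squared poverty gap index (FGT₂) = 0.17250.
After the £300 transfer: below the line — £800, £900, £1,300, £1,500, £1,600, £1,700, £1,900; squared poverty gap index (FGT₂) = 0.09125.
Reduction = 0.17250 − 0.09125 = 0.081.

0.081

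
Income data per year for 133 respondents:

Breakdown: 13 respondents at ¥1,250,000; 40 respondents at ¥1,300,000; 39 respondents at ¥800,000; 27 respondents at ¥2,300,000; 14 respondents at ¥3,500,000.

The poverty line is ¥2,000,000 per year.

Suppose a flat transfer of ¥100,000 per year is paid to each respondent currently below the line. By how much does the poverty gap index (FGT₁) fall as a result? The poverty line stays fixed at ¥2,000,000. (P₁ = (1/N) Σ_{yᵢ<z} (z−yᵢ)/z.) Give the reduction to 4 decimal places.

Before: below the line — 39×¥800,000, 13×¥1,250,000, 40×¥1,300,000; poverty gap index (FGT₁) = 0.317857.
After the ¥100,000 transfer: below the line — 39×¥900,000, 13×¥1,350,000, 40×¥1,400,000; poverty gap index (FGT₁) = 0.283271.
Reduction = 0.317857 − 0.283271 = 0.0346.

0.0346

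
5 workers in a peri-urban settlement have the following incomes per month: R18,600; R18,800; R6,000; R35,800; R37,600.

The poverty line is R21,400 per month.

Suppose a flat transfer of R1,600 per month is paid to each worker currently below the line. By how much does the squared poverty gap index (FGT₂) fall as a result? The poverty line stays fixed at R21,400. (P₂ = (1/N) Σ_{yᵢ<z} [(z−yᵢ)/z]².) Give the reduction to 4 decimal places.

0.0257

Before: below the line — R6,000, R18,600, R18,800; squared poverty gap index (FGT₂) = 0.109948.
After the R1,600 transfer: below the line — R7,600, R20,200, R20,400; squared poverty gap index (FGT₂) = 0.084234.
Reduction = 0.109948 − 0.084234 = 0.0257.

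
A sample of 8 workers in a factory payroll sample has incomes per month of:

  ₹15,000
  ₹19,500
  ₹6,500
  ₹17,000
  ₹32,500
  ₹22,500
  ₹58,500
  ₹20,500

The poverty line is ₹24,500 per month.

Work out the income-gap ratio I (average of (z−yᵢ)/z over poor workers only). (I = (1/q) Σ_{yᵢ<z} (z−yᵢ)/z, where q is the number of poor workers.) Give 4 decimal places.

Incomes under z: ₹6,500, ₹15,000, ₹17,000, ₹19,500, ₹20,500, ₹22,500 (q = 6 of N = 8).
Relative gaps: 0.7347, 0.3878, 0.3061, 0.2041, 0.1633, 0.0816; sum = 1.877551.
I averages over the q = 6 poor units only: 1.877551 / 6 = 0.3129.

0.3129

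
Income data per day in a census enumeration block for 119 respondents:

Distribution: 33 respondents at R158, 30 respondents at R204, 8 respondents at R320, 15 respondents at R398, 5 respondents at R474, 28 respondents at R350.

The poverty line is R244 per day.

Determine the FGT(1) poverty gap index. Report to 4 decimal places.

0.1391

Incomes under z: 33×R158, 30×R204 (q = 63 of N = 119).
Shortfall ratios: (244−158)/244 = 0.3525 (×33); (244−204)/244 = 0.1639 (×30).
Σ = 16.549180. Dividing by the full population N = 119 gives P₁ = 0.1391.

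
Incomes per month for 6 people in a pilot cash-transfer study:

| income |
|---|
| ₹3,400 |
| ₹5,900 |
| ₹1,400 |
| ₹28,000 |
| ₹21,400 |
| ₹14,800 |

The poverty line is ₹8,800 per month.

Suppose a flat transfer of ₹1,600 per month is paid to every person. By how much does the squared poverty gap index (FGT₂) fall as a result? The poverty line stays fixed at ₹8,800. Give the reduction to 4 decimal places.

0.0916

Before: below the line — ₹1,400, ₹3,400, ₹5,900; squared poverty gap index (FGT₂) = 0.198713.
After the ₹1,600 transfer: below the line — ₹3,000, ₹5,000, ₹7,500; squared poverty gap index (FGT₂) = 0.107115.
Reduction = 0.198713 − 0.107115 = 0.0916.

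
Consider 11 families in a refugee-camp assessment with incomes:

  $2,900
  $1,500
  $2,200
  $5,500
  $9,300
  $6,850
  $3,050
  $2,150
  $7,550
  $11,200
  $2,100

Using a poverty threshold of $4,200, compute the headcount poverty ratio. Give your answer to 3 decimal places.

0.545

6 of the 11 families have income below $4,200.
H = 6/11 = 0.545.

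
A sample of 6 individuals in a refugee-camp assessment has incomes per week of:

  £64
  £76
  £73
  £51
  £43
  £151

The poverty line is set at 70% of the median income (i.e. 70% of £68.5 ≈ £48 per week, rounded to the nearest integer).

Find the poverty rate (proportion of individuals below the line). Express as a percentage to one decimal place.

16.7%

1 of the 6 individuals have income below £48.
H = 1/6 = 16.7%.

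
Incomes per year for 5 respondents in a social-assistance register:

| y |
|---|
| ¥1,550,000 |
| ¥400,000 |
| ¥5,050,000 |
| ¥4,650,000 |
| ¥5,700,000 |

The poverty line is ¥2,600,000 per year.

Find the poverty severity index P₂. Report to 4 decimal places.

Poor units: ¥400,000, ¥1,550,000 (q = 2 of N = 5).
Relative gaps: (2600000−400000)/2600000 = 0.8462; (2600000−1550000)/2600000 = 0.4038.
Squared: 0.7160; 0.1631.
Sum = 0.879068; P₂ = 0.879068 / 5 = 0.1758.

0.1758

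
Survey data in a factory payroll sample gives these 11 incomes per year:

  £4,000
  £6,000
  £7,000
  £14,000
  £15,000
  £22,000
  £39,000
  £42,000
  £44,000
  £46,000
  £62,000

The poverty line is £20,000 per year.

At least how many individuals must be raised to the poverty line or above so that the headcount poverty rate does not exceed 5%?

5

5 of the 11 individuals are poor, so H = 5/11 = 0.455.
A headcount ratio of at most 5% allows at most ⌊0.05 × 11⌋ = 0 poor individuals.
So at least 5 − 0 = 5 must be lifted.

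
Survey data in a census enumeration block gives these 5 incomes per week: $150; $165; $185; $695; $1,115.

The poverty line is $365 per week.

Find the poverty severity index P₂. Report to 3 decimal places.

Below z: $150, $165, $185 (q = 3 of N = 5).
Normalized shortfalls: (365−150)/365 = 0.5890; (365−165)/365 = 0.5479; (365−185)/365 = 0.4932.
Squared: 0.3470; 0.3002; 0.2432.
Sum = 0.890411; P₂ = 0.890411 / 5 = 0.178.

0.178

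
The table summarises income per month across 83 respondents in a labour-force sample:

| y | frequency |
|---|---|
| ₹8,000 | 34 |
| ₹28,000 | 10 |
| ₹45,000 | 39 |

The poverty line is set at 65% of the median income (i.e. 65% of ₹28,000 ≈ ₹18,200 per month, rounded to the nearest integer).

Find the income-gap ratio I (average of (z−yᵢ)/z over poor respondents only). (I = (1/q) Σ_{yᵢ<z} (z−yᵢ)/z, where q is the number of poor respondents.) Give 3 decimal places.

0.560

Poor units: 34×₹8,000 (q = 34 of N = 83).
Relative gaps: 0.5604 (×34); sum = 19.054945.
I averages over the q = 34 poor units only: 19.054945 / 34 = 0.560.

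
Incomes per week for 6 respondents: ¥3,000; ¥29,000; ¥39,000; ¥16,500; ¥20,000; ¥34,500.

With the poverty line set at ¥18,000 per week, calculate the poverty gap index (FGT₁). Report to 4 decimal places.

0.1528

Below the line: ¥3,000, ¥16,500 (q = 2 of N = 6).
Normalized shortfalls: (18000−3000)/18000 = 0.8333; (18000−16500)/18000 = 0.0833.
Σ = 0.916667. Dividing by the full population N = 6 gives P₁ = 0.1528.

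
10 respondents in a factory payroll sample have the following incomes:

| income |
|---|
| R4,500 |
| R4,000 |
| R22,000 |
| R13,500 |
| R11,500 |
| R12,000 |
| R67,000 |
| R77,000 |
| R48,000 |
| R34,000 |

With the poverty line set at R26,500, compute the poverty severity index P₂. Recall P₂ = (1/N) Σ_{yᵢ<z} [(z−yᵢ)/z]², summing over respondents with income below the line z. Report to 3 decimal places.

Incomes under z: R4,000, R4,500, R11,500, R12,000, R13,500, R22,000 (q = 6 of N = 10).
Shortfall ratios: (26500−4000)/26500 = 0.8491; (26500−4500)/26500 = 0.8302; (26500−11500)/26500 = 0.5660; (26500−12000)/26500 = 0.5472; (26500−13500)/26500 = 0.4906; (26500−22000)/26500 = 0.1698.
Squared: 0.7209; 0.6892; 0.3204; 0.2994; 0.2407; 0.0288.
Sum = 2.299395; P₂ = 2.299395 / 10 = 0.230.

0.230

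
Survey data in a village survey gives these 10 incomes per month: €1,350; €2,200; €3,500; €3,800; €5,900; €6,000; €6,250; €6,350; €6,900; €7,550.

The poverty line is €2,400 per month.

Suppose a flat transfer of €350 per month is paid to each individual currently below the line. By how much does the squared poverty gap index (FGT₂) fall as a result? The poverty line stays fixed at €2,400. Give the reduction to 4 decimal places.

Before: below the line — €1,350, €2,200; squared poverty gap index (FGT₂) = 0.019835.
After the €350 transfer: below the line — €1,700; squared poverty gap index (FGT₂) = 0.008507.
Reduction = 0.019835 − 0.008507 = 0.0113.

0.0113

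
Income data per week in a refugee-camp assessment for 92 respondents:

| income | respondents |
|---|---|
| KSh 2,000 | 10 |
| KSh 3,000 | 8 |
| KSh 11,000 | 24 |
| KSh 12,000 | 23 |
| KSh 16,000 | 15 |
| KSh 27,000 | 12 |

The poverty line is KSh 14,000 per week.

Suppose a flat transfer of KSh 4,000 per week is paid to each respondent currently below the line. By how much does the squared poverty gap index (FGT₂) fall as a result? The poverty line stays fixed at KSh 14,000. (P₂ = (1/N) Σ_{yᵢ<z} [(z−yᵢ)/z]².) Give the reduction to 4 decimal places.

Before: below the line — 10×KSh 2,000, 8×KSh 3,000, 24×KSh 11,000, 23×KSh 12,000; squared poverty gap index (FGT₂) = 0.150621.
After the KSh 4,000 transfer: below the line — 10×KSh 6,000, 8×KSh 7,000; squared poverty gap index (FGT₂) = 0.057232.
Reduction = 0.150621 − 0.057232 = 0.0934.

0.0934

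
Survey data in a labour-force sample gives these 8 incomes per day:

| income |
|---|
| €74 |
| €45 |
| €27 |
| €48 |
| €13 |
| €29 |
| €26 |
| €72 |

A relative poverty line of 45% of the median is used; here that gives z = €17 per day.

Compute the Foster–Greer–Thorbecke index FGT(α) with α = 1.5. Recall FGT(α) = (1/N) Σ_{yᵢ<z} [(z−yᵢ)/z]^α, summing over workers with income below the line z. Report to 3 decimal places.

Below the line: €13 (q = 1 of N = 8).
Relative gaps: (17−13)/17 = 0.2353.
Raised to α = 1.5: 0.11413.
Sum = 0.114134; FGT(1.5) = 0.114134 / 8 = 0.014.

0.014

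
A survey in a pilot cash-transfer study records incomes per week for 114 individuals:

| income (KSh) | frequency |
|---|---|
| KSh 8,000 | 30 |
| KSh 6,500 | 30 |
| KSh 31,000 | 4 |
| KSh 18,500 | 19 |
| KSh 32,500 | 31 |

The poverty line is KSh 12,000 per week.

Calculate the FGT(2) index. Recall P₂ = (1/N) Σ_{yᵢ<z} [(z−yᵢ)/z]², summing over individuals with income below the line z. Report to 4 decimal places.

0.0845

Incomes under z: 30×KSh 6,500, 30×KSh 8,000 (q = 60 of N = 114).
Gap ratios (z−y)/z: (12000−6500)/12000 = 0.4583 (×30); (12000−8000)/12000 = 0.3333 (×30).
Squared: 0.2101 (×30); 0.1111 (×30).
Sum = 9.635417; P₂ = 9.635417 / 114 = 0.0845.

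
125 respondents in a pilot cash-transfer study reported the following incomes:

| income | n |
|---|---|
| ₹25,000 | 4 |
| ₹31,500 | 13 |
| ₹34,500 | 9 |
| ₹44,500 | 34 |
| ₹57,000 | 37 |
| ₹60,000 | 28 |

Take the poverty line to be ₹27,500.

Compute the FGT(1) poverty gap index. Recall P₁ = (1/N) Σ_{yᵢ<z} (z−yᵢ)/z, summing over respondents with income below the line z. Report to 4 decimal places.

Below the line: 4×₹25,000 (q = 4 of N = 125).
Normalized shortfalls: (27500−25000)/27500 = 0.0909 (×4).
Σ = 0.363636. Dividing by the full population N = 125 gives P₁ = 0.0029.

0.0029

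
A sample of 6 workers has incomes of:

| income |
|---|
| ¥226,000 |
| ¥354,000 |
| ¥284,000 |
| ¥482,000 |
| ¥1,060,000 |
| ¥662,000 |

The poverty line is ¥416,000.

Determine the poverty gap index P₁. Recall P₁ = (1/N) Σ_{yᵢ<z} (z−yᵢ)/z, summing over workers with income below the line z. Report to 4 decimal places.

0.1538

Below z: ¥226,000, ¥284,000, ¥354,000 (q = 3 of N = 6).
Shortfall ratios: (416000−226000)/416000 = 0.4567; (416000−284000)/416000 = 0.3173; (416000−354000)/416000 = 0.1490.
Sum of shortfalls = 0.923077; P₁ averages over all N: 0.923077 / 6 = 0.1538.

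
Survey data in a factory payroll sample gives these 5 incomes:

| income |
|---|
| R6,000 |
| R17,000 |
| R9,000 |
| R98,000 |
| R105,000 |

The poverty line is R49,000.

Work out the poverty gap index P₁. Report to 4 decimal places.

0.4694

Incomes under z: R6,000, R9,000, R17,000 (q = 3 of N = 5).
Gap ratios (z−y)/z: (49000−6000)/49000 = 0.8776; (49000−9000)/49000 = 0.8163; (49000−17000)/49000 = 0.6531.
Σ = 2.346939. Dividing by the full population N = 5 gives P₁ = 0.4694.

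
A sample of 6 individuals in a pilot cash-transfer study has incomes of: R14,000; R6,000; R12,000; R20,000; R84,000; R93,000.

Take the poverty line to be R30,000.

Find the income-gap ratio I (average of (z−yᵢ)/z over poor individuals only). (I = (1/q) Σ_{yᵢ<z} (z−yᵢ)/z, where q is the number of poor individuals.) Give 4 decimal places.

0.5667

Poor units: R6,000, R12,000, R14,000, R20,000 (q = 4 of N = 6).
Shortfall ratios (z−y)/z: 0.8000, 0.6000, 0.5333, 0.3333; sum = 2.266667.
The income-gap ratio divides by q (the poor only): 2.266667 / 4 = 0.5667.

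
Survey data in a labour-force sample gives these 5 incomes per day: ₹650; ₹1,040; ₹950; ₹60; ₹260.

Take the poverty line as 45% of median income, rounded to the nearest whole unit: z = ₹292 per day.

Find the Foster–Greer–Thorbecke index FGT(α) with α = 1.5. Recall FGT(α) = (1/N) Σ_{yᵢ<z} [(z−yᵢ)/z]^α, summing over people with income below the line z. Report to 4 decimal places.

Incomes under z: ₹60, ₹260 (q = 2 of N = 5).
Shortfall ratios: (292−60)/292 = 0.7945; (292−260)/292 = 0.1096.
Raised to α = 1.5: 0.70820; 0.03628.
Sum = 0.744482; FGT(1.5) = 0.744482 / 5 = 0.1489.

0.1489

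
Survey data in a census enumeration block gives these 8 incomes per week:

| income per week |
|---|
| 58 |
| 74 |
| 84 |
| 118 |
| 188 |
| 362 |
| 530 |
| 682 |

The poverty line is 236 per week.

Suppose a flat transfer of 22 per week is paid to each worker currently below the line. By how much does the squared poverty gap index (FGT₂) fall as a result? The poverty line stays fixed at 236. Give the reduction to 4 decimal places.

Before: below the line — 58, 74, 84, 118, 188; squared poverty gap index (FGT₂) = 0.218283.
After the 22 transfer: below the line — 80, 96, 106, 140, 210; squared poverty gap index (FGT₂) = 0.158737.
Reduction = 0.218283 − 0.158737 = 0.0595.

0.0595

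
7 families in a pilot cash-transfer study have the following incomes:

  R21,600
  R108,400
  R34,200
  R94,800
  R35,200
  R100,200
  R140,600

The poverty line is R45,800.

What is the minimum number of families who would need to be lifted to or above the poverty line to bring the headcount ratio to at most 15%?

2

3 of the 7 families are poor, so H = 3/7 = 0.429.
A headcount ratio of at most 15% allows at most ⌊0.15 × 7⌋ = 1 poor families.
So at least 3 − 1 = 2 must be lifted.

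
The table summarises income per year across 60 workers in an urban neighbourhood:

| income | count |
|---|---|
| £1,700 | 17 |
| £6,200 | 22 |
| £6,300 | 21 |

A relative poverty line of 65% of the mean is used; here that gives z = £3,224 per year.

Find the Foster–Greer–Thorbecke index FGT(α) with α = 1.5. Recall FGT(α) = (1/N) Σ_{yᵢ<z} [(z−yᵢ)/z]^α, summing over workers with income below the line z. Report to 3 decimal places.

Below the line: 17×£1,700 (q = 17 of N = 60).
Normalized shortfalls: (3224−1700)/3224 = 0.4727 (×17).
Raised to α = 1.5: 0.32500 (×17).
Sum = 5.525020; FGT(1.5) = 5.525020 / 60 = 0.092.

0.092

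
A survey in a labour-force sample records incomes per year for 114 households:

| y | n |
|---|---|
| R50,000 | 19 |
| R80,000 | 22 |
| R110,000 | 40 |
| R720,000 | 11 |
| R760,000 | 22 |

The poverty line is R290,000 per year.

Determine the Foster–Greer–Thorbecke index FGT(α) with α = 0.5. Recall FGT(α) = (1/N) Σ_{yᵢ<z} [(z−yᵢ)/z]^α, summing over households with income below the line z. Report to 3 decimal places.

0.592

Below the line: 19×R50,000, 22×R80,000, 40×R110,000 (q = 81 of N = 114).
Relative gaps: (290000−50000)/290000 = 0.8276 (×19); (290000−80000)/290000 = 0.7241 (×22); (290000−110000)/290000 = 0.6207 (×40).
Raised to α = 0.5: 0.90972 (×19); 0.85096 (×22); 0.78784 (×40).
Sum = 67.519364; FGT(0.5) = 67.519364 / 114 = 0.592.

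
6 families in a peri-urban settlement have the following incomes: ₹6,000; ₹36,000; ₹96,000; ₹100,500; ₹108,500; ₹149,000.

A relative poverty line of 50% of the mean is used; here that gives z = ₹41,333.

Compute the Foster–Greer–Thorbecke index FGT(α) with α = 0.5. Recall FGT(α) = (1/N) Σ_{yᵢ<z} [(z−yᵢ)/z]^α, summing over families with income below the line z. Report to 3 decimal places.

Poor units: ₹6,000, ₹36,000 (q = 2 of N = 6).
Gap ratios (z−y)/z: (41333−6000)/41333 = 0.8548; (41333−36000)/41333 = 0.1290.
Raised to α = 0.5: 0.92457; 0.35920.
Sum = 1.283775; FGT(0.5) = 1.283775 / 6 = 0.214.

0.214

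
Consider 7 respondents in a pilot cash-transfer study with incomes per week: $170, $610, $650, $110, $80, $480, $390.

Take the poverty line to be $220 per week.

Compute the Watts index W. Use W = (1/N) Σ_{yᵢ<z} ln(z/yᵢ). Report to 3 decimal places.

0.280

Incomes under z: $80, $110, $170 (q = 3 of N = 7).
Log gaps: ln(220/80) = 1.0116; ln(220/110) = 0.6931; ln(220/170) = 0.2578.
W = 1.962577 / 7 = 0.280.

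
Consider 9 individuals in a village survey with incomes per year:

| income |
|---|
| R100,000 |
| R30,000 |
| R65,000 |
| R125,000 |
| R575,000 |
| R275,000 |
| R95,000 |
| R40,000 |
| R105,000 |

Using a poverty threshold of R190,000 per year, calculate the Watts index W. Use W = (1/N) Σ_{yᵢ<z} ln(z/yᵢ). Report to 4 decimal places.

Below the line: R30,000, R40,000, R65,000, R95,000, R100,000, R105,000, R125,000 (q = 7 of N = 9).
Log shortfalls: ln(190000/30000) = 1.8458; ln(190000/40000) = 1.5581; ln(190000/65000) = 1.0726; ln(190000/95000) = 0.6931; ln(190000/100000) = 0.6419; ln(190000/105000) = 0.5931; ln(190000/125000) = 0.4187.
W = 6.823383 / 9 = 0.7582.

0.7582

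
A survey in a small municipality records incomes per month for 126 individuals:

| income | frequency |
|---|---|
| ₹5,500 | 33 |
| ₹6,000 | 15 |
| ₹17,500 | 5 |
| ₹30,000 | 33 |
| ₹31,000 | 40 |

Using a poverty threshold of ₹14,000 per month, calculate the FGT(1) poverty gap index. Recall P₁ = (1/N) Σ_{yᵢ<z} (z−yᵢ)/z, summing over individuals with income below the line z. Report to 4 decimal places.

Incomes under z: 33×₹5,500, 15×₹6,000 (q = 48 of N = 126).
Relative gaps: (14000−5500)/14000 = 0.6071 (×33); (14000−6000)/14000 = 0.5714 (×15).
Σ = 28.607143. Dividing by the full population N = 126 gives P₁ = 0.2270.

0.2270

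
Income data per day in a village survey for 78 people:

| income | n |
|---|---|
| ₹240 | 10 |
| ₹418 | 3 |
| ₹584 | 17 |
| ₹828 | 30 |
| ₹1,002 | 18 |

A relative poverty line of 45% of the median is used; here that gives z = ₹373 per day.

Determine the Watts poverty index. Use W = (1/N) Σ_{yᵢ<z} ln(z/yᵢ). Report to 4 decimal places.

Below z: 10×₹240 (q = 10 of N = 78).
ln(z/y) terms: ln(373/240) = 0.4409 (×10).
W = 4.409395 / 78 = 0.0565.

0.0565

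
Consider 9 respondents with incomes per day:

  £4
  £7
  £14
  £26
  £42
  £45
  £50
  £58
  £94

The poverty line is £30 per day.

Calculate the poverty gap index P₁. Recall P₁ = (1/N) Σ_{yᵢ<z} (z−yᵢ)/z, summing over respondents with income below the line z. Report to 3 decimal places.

0.256

Poor units: £4, £7, £14, £26 (q = 4 of N = 9).
Relative gaps: (30−4)/30 = 0.8667; (30−7)/30 = 0.7667; (30−14)/30 = 0.5333; (30−26)/30 = 0.1333.
Σ = 2.300000. Dividing by the full population N = 9 gives P₁ = 0.256.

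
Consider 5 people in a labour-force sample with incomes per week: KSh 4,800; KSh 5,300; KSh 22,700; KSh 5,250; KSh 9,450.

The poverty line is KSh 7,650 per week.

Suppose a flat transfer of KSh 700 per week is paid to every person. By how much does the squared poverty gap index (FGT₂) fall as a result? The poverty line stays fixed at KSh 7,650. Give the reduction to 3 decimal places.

Before: below the line — KSh 4,800, KSh 5,250, KSh 5,300; squared poverty gap index (FGT₂) = 0.06632.
After the KSh 700 transfer: below the line — KSh 5,500, KSh 5,950, KSh 6,000; squared poverty gap index (FGT₂) = 0.03498.
Reduction = 0.06632 − 0.03498 = 0.031.

0.031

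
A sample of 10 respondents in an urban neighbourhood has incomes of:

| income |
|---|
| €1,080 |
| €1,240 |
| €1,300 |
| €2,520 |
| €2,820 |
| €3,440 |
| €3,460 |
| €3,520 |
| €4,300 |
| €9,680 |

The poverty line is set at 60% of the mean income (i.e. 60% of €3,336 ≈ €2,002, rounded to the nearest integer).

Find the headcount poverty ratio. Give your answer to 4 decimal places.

0.3000

3 of the 10 respondents have income below €2,002.
H = 3/10 = 0.3000.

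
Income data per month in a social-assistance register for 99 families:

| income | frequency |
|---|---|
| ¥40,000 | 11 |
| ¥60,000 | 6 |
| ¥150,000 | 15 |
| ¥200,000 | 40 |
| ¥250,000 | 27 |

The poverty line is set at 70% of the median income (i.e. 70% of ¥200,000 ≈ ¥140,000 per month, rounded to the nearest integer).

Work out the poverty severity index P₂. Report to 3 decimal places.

0.076

Below the line: 11×¥40,000, 6×¥60,000 (q = 17 of N = 99).
Relative gaps: (140000−40000)/140000 = 0.7143 (×11); (140000−60000)/140000 = 0.5714 (×6).
Squared: 0.5102 (×11); 0.3265 (×6).
Sum = 7.571429; P₂ = 7.571429 / 99 = 0.076.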